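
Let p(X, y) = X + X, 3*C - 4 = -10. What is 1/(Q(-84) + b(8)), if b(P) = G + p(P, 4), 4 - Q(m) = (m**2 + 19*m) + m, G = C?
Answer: -1/5358 ≈ -0.00018664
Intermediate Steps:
C = -2 (C = 4/3 + (1/3)*(-10) = 4/3 - 10/3 = -2)
p(X, y) = 2*X
G = -2
Q(m) = 4 - m**2 - 20*m (Q(m) = 4 - ((m**2 + 19*m) + m) = 4 - (m**2 + 20*m) = 4 + (-m**2 - 20*m) = 4 - m**2 - 20*m)
b(P) = -2 + 2*P
1/(Q(-84) + b(8)) = 1/((4 - 1*(-84)**2 - 20*(-84)) + (-2 + 2*8)) = 1/((4 - 1*7056 + 1680) + (-2 + 16)) = 1/((4 - 7056 + 1680) + 14) = 1/(-5372 + 14) = 1/(-5358) = -1/5358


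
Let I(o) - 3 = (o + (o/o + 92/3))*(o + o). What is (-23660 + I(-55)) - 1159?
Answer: -66748/3 ≈ -22249.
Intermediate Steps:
I(o) = 3 + 2*o*(95/3 + o) (I(o) = 3 + (o + (o/o + 92/3))*(o + o) = 3 + (o + (1 + 92*(⅓)))*(2*o) = 3 + (o + (1 + 92/3))*(2*o) = 3 + (o + 95/3)*(2*o) = 3 + (95/3 + o)*(2*o) = 3 + 2*o*(95/3 + o))
(-23660 + I(-55)) - 1159 = (-23660 + (3 + 2*(-55)² + (190/3)*(-55))) - 1159 = (-23660 + (3 + 2*3025 - 10450/3)) - 1159 = (-23660 + (3 + 6050 - 10450/3)) - 1159 = (-23660 + 7709/3) - 1159 = -63271/3 - 1159 = -66748/3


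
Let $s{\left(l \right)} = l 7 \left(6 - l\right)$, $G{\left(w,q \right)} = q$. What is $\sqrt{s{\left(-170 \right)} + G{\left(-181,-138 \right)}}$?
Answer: $i \sqrt{209578} \approx 457.8 i$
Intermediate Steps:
$s{\left(l \right)} = 7 l \left(6 - l\right)$
$\sqrt{s{\left(-170 \right)} + G{\left(-181,-138 \right)}} = \sqrt{7 \left(-170\right) \left(6 - -170\right) - 138} = \sqrt{7 \left(-170\right) \left(6 + 170\right) - 138} = \sqrt{7 \left(-170\right) 176 - 138} = \sqrt{-209440 - 138} = \sqrt{-209578} = i \sqrt{209578}$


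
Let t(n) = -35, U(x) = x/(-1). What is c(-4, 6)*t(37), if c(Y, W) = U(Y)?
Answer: -140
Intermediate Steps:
U(x) = -x (U(x) = x*(-1) = -x)
c(Y, W) = -Y
c(-4, 6)*t(37) = -1*(-4)*(-35) = 4*(-35) = -140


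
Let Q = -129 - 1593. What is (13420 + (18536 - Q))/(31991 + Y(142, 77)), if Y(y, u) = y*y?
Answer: 3742/5795 ≈ 0.64573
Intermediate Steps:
Q = -1722
Y(y, u) = y**2
(13420 + (18536 - Q))/(31991 + Y(142, 77)) = (13420 + (18536 - 1*(-1722)))/(31991 + 142**2) = (13420 + (18536 + 1722))/(31991 + 20164) = (13420 + 20258)/52155 = 33678*(1/52155) = 3742/5795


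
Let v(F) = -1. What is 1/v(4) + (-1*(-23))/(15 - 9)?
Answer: 17/6 ≈ 2.8333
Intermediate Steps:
1/v(4) + (-1*(-23))/(15 - 9) = 1/(-1) + (-1*(-23))/(15 - 9) = -1 + 23/6 = 17/6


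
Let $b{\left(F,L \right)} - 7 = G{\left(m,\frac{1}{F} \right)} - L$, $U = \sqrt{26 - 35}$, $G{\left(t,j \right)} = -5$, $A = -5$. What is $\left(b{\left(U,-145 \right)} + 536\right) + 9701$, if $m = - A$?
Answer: $10384$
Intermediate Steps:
$m = 5$ ($m = \left(-1\right) \left(-5\right) = 5$)
$U = 3 i$ ($U = \sqrt{-9} = 3 i \approx 3.0 i$)
$b{\left(F,L \right)} = 2 - L$ ($b{\left(F,L \right)} = 7 - \left(5 + L\right) = 2 - L$)
$\left(b{\left(U,-145 \right)} + 536\right) + 9701 = \left(\left(2 - -145\right) + 536\right) + 9701 = \left(\left(2 + 145\right) + 536\right) + 9701 = \left(147 + 536\right) + 9701 = 683 + 9701 = 10384$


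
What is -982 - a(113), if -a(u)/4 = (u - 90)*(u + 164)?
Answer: 24502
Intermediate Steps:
a(u) = -4*(-90 + u)*(164 + u) (a(u) = -4*(u - 90)*(u + 164) = -4*(-90 + u)*(164 + u))
-982 - a(113) = -982 - (59040 - 296*113 - 4*113²) = -982 - (59040 - 33448 - 4*12769) = -982 - (59040 - 33448 - 51076) = -982 - 1*(-25484) = -982 + 25484 = 24502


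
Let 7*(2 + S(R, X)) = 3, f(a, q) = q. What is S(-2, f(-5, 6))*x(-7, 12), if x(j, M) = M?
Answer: -132/7 ≈ -18.857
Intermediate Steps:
S(R, X) = -11/7 (S(R, X) = -2 + (⅐)*3 = -2 + 3/7 = -11/7)
S(-2, f(-5, 6))*x(-7, 12) = -11/7*12 = -132/7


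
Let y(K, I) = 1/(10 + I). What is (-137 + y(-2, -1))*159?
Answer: -65296/3 ≈ -21765.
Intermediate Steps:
(-137 + y(-2, -1))*159 = (-137 + 1/(10 - 1))*159 = (-137 + 1/9)*159 = (-137 + ⅑)*159 = -1232/9*159 = -65296/3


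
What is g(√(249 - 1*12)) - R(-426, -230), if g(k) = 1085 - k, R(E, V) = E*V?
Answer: -96895 - √237 ≈ -96910.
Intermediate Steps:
g(√(249 - 1*12)) - R(-426, -230) = (1085 - √(249 - 1*12)) - (-426)*(-230) = (1085 - √(249 - 12)) - 1*97980 = (1085 - √237) - 97980 = -96895 - √237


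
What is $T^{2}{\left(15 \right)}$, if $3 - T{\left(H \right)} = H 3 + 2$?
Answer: $1936$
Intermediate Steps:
$T{\left(H \right)} = 1 - 3 H$ ($T{\left(H \right)} = 3 - \left(H 3 + 2\right) = 3 - \left(3 H + 2\right) = 3 - \left(2 + 3 H\right) = 1 - 3 H$)
$T^{2}{\left(15 \right)} = \left(1 - 45\right)^{2} = \left(-44\right)^{2} = 1936$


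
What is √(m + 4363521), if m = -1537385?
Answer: 2*√706534 ≈ 1681.1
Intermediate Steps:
√(m + 4363521) = √(-1537385 + 4363521) = √2826136 = 2*√706534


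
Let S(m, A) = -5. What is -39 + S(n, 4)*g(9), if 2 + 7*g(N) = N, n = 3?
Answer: -44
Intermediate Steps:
g(N) = -2/7 + N/7
-39 + S(n, 4)*g(9) = -39 - 5*(-2/7 + (1/7)*9) = -39 - 5*(-2/7 + 9/7) = -39 - 5*1 = -39 - 5 = -44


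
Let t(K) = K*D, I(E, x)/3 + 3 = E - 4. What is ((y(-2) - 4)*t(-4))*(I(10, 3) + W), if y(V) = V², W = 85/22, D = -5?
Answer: 0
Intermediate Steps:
I(E, x) = -21 + 3*E (I(E, x) = -9 + 3*(E - 4) = -9 + 3*(-4 + E) = -9 + (-12 + 3*E) = -21 + 3*E)
t(K) = -5*K (t(K) = K*(-5) = -5*K)
W = 85/22 (W = 85*(1/22) = 85/22 ≈ 3.8636)
((y(-2) - 4)*t(-4))*(I(10, 3) + W) = (((-2)² - 4)*(-5*(-4)))*((-21 + 3*10) + 85/22) = ((4 - 4)*20)*((-21 + 30) + 85/22) = (0*20)*(9 + 85/22) = 0*(283/22) = 0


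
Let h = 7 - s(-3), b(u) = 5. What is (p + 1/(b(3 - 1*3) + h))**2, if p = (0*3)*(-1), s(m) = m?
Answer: 1/225 ≈ 0.0044444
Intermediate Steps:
h = 10 (h = 7 - 1*(-3) = 7 + 3 = 10)
p = 0 (p = 0*(-1) = 0)
(p + 1/(b(3 - 1*3) + h))**2 = (0 + 1/(5 + 10))**2 = (0 + 1/15)**2 = (1/15)**2 = 1/225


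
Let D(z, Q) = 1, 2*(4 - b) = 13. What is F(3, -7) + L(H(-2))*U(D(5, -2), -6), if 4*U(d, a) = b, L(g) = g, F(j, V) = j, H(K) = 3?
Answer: 9/8 ≈ 1.1250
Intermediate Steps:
b = -5/2 (b = 4 - 1/2*13 = 4 - 13/2 = -5/2 ≈ -2.5000)
U(d, a) = -5/8 (U(d, a) = (1/4)*(-5/2) = -5/8)
F(3, -7) + L(H(-2))*U(D(5, -2), -6) = 3 + 3*(-5/8) = 3 - 15/8 = 9/8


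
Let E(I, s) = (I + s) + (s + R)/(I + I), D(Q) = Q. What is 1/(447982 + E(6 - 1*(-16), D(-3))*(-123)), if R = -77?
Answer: 11/4904555 ≈ 2.2428e-6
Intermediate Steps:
E(I, s) = I + s + (-77 + s)/(2*I) (E(I, s) = (I + s) + (s - 77)/(I + I) = (I + s) + (-77 + s)/((2*I)) = (I + s) + (-77 + s)*(1/(2*I)) = (I + s) + (-77 + s)/(2*I) = I + s + (-77 + s)/(2*I))
1/(447982 + E(6 - 1*(-16), D(-3))*(-123)) = 1/(447982 + ((-77 - 3 + 2*(6 - 1*(-16))*((6 - 1*(-16)) - 3))/(2*(6 - 1*(-16))))*(-123)) = 1/(447982 + ((-77 - 3 + 2*(6 + 16)*((6 + 16) - 3))/(2*(6 + 16)))*(-123)) = 1/(447982 + ((1/2)*(-77 - 3 + 2*22*(22 - 3))/22)*(-123)) = 1/(447982 + ((1/2)*(1/22)*(-77 - 3 + 2*22*19))*(-123)) = 1/(447982 + ((1/2)*(1/22)*(-77 - 3 + 836))*(-123)) = 1/(447982 + ((1/2)*(1/22)*756)*(-123)) = 1/(447982 + (189/11)*(-123)) = 1/(447982 - 23247/11) = 1/(4904555/11) = 11/4904555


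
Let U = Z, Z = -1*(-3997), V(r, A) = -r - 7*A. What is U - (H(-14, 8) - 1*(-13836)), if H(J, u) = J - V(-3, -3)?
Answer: -9801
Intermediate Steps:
H(J, u) = -24 + J (H(J, u) = J - (-1*(-3) - 7*(-3)) = J - (3 + 21) = J - 1*24 = J - 24 = -24 + J)
Z = 3997
U = 3997
U - (H(-14, 8) - 1*(-13836)) = 3997 - ((-24 - 14) - 1*(-13836)) = 3997 - (-38 + 13836) = 3997 - 1*13798 = 3997 - 13798 = -9801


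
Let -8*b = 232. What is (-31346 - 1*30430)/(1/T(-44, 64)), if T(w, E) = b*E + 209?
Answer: 101745072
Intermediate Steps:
b = -29 (b = -⅛*232 = -29)
T(w, E) = 209 - 29*E (T(w, E) = -29*E + 209 = 209 - 29*E)
(-31346 - 1*30430)/(1/T(-44, 64)) = (-31346 - 1*30430)/(1/(209 - 29*64)) = (-31346 - 30430)/(1/(209 - 1856)) = -61776/(1/(-1647)) = -61776/(-1/1647) = -61776*(-1647) = 101745072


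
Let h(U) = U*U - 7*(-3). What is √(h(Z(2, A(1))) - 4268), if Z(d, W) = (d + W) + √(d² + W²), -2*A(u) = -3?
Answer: I*√4211 ≈ 64.892*I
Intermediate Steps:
A(u) = 3/2 (A(u) = -½*(-3) = 3/2)
Z(d, W) = W + d + √(W² + d²) (Z(d, W) = (W + d) + √(W² + d²) = W + d + √(W² + d²))
h(U) = 21 + U² (h(U) = U² + 21 = 21 + U²)
√(h(Z(2, A(1))) - 4268) = √((21 + (3/2 + 2 + √((3/2)² + 2²))²) - 4268) = √((21 + (3/2 + 2 + √(9/4 + 4))²) - 4268) = √((21 + (3/2 + 2 + √(25/4))²) - 4268) = √((21 + (3/2 + 2 + 5/2)²) - 4268) = √((21 + 6²) - 4268) = √((21 + 36) - 4268) = √(57 - 4268) = √(-4211) = I*√4211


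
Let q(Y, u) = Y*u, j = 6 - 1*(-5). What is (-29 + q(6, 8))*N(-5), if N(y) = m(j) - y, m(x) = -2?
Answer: 57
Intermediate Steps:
j = 11 (j = 6 + 5 = 11)
N(y) = -2 - y
(-29 + q(6, 8))*N(-5) = (-29 + 6*8)*(-2 - 1*(-5)) = (-29 + 48)*(-2 + 5) = 19*3 = 57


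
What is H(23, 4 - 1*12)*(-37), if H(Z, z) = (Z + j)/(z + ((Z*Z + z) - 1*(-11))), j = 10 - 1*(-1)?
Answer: -629/262 ≈ -2.4008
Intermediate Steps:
j = 11 (j = 10 + 1 = 11)
H(Z, z) = (11 + Z)/(11 + Z² + 2*z) (H(Z, z) = (Z + 11)/(z + ((Z*Z + z) - 1*(-11))) = (11 + Z)/(z + ((Z² + z) + 11)) = (11 + Z)/(z + ((z + Z²) + 11)) = (11 + Z)/(z + (11 + z + Z²)) = (11 + Z)/(11 + Z² + 2*z))
H(23, 4 - 1*12)*(-37) = ((11 + 23)/(11 + 23² + 2*(4 - 1*12)))*(-37) = (34/(11 + 529 + 2*(4 - 12)))*(-37) = (34/(11 + 529 + 2*(-8)))*(-37) = (34/(11 + 529 - 16))*(-37) = (34/524)*(-37) = ((1/524)*34)*(-37) = (17/262)*(-37) = -629/262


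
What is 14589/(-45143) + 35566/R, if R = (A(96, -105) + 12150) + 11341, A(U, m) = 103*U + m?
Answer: 560060776/751044091 ≈ 0.74571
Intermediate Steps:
A(U, m) = m + 103*U
R = 33274 (R = ((-105 + 103*96) + 12150) + 11341 = ((-105 + 9888) + 12150) + 11341 = (9783 + 12150) + 11341 = 21933 + 11341 = 33274)
14589/(-45143) + 35566/R = 14589/(-45143) + 35566/33274 = 14589*(-1/45143) + 35566*(1/33274) = -14589/45143 + 17783/16637 = 560060776/751044091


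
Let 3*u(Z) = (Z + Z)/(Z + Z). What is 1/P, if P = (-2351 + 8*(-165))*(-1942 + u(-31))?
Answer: 3/21383575 ≈ 1.4029e-7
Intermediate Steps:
u(Z) = ⅓ (u(Z) = ((Z + Z)/(Z + Z))/3 = ((2*Z)/((2*Z)))/3 = ((2*Z)*(1/(2*Z)))/3 = (⅓)*1 = ⅓)
P = 21383575/3 (P = (-2351 + 8*(-165))*(-1942 + ⅓) = (-2351 - 1320)*(-5825/3) = -3671*(-5825/3) = 21383575/3 ≈ 7.1279e+6)
1/P = 1/(21383575/3) = 3/21383575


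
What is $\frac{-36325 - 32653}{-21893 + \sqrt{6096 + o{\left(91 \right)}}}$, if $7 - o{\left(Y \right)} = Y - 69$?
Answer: $\frac{755067677}{239648684} + \frac{34489 \sqrt{6081}}{239648684} \approx 3.1619$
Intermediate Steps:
$o{\left(Y \right)} = 76 - Y$ ($o{\left(Y \right)} = 7 - \left(Y - 69\right) = 7 - \left(-69 + Y\right) = 76 - Y$)
$\frac{-36325 - 32653}{-21893 + \sqrt{6096 + o{\left(91 \right)}}} = \frac{-36325 - 32653}{-21893 + \sqrt{6096 + \left(76 - 91\right)}} = - \frac{68978}{-21893 + \sqrt{6096 + \left(76 - 91\right)}} = - \frac{68978}{-21893 + \sqrt{6096 - 15}} = - \frac{68978}{-21893 + \sqrt{6081}}$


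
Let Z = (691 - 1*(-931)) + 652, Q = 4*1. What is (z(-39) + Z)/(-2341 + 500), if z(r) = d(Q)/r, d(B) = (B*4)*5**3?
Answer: -86686/71799 ≈ -1.2073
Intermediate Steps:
Q = 4
d(B) = 500*B (d(B) = (4*B)*125 = 500*B)
z(r) = 2000/r (z(r) = (500*4)/r = 2000/r)
Z = 2274 (Z = (691 + 931) + 652 = 1622 + 652 = 2274)
(z(-39) + Z)/(-2341 + 500) = (2000/(-39) + 2274)/(-2341 + 500) = (2000*(-1/39) + 2274)/(-1841) = (-2000/39 + 2274)*(-1/1841) = (86686/39)*(-1/1841) = -86686/71799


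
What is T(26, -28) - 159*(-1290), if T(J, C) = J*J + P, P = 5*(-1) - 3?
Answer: 205778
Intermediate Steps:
P = -8 (P = -5 - 3 = -8)
T(J, C) = -8 + J² (T(J, C) = J*J - 8 = J² - 8 = -8 + J²)
T(26, -28) - 159*(-1290) = (-8 + 26²) - 159*(-1290) = (-8 + 676) + 205110 = 668 + 205110 = 205778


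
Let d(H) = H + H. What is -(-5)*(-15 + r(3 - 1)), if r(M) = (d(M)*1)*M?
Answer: -35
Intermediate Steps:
d(H) = 2*H
r(M) = 2*M² (r(M) = ((2*M)*1)*M = (2*M)*M = 2*M²)
-(-5)*(-15 + r(3 - 1)) = -(-5)*(-15 + 2*(3 - 1)²) = -(-5)*(-15 + 2*2²) = -(-5)*(-15 + 2*4) = -(-5)*(-15 + 8) = -(-5)*(-7) = -1*35 = -35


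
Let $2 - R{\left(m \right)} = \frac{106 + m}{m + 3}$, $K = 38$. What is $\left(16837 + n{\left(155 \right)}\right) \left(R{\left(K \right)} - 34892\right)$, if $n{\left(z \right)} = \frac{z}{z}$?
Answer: $- \frac{24089015292}{41} \approx -5.8754 \cdot 10^{8}$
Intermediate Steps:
$n{\left(z \right)} = 1$
$R{\left(m \right)} = 2 - \frac{106 + m}{3 + m}$ ($R{\left(m \right)} = 2 - \frac{106 + m}{m + 3} = 2 - \frac{106 + m}{3 + m}$)
$\left(16837 + n{\left(155 \right)}\right) \left(R{\left(K \right)} - 34892\right) = \left(16837 + 1\right) \left(\frac{-100 + 38}{3 + 38} - 34892\right) = 16838 \left(\frac{1}{41} \left(-62\right) - 34892\right) = 16838 \left(- \frac{62}{41} - 34892\right) = 16838 \left(- \frac{1430634}{41}\right) = - \frac{24089015292}{41}$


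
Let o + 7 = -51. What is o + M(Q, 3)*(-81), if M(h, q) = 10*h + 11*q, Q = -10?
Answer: 5369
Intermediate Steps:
o = -58 (o = -7 - 51 = -58)
o + M(Q, 3)*(-81) = -58 + (10*(-10) + 11*3)*(-81) = -58 + (-100 + 33)*(-81) = -58 - 67*(-81) = -58 + 5427 = 5369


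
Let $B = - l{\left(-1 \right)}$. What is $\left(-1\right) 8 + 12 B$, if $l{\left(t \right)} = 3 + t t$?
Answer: $-56$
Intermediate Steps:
$l{\left(t \right)} = 3 + t^{2}$
$B = -4$ ($B = - (3 + \left(-1\right)^{2}) = - (3 + 1) = \left(-1\right) 4 = -4$)
$\left(-1\right) 8 + 12 B = \left(-1\right) 8 + 12 \left(-4\right) = -8 - 48 = -56$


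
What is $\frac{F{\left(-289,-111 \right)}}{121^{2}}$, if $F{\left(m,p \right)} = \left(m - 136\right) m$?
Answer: $\frac{122825}{14641} \approx 8.3891$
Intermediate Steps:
$F{\left(m,p \right)} = m \left(-136 + m\right)$ ($F{\left(m,p \right)} = \left(m - 136\right) m = \left(-136 + m\right) m = m \left(-136 + m\right)$)
$\frac{F{\left(-289,-111 \right)}}{121^{2}} = \frac{\left(-289\right) \left(-136 - 289\right)}{121^{2}} = \frac{\left(-289\right) \left(-425\right)}{14641} = 122825 \cdot \frac{1}{14641} = \frac{122825}{14641}$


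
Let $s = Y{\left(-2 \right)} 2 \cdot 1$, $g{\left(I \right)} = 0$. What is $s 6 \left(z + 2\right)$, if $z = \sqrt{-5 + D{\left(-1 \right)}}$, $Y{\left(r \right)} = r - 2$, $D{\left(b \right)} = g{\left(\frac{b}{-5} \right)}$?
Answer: $-96 - 48 i \sqrt{5} \approx -96.0 - 107.33 i$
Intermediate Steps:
$D{\left(b \right)} = 0$
$Y{\left(r \right)} = -2 + r$ ($Y{\left(r \right)} = r - 2 = -2 + r$)
$z = i \sqrt{5}$ ($z = \sqrt{-5 + 0} = \sqrt{-5} = i \sqrt{5} \approx 2.2361 i$)
$s = -8$ ($s = \left(-2 - 2\right) 2 \cdot 1 = \left(-4\right) 2 \cdot 1 = \left(-8\right) 1 = -8$)
$s 6 \left(z + 2\right) = \left(-8\right) 6 \left(i \sqrt{5} + 2\right) = - 48 \left(2 + i \sqrt{5}\right) = -96 - 48 i \sqrt{5}$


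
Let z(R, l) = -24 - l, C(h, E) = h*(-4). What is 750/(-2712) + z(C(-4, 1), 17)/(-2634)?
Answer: -155359/595284 ≈ -0.26098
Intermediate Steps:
C(h, E) = -4*h
750/(-2712) + z(C(-4, 1), 17)/(-2634) = 750/(-2712) + (-24 - 1*17)/(-2634) = 750*(-1/2712) + (-24 - 17)*(-1/2634) = -125/452 - 41*(-1/2634) = -125/452 + 41/2634 = -155359/595284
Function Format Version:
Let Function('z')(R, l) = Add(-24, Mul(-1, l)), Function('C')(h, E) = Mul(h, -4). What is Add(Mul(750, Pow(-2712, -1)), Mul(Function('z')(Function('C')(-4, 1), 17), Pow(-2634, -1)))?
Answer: Rational(-155359, 595284) ≈ -0.26098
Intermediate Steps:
Function('C')(h, E) = Mul(-4, h)
Add(Mul(750, Pow(-2712, -1)), Mul(Function('z')(Function('C')(-4, 1), 17), Pow(-2634, -1))) = Add(Mul(750, Pow(-2712, -1)), Mul(Add(-24, Mul(-1, 17)), Pow(-2634, -1))) = Add(Mul(750, Rational(-1, 2712)), Mul(Add(-24, -17), Rational(-1, 2634))) = Add(Rational(-125, 452), Mul(-41, Rational(-1, 2634))) = Add(Rational(-125, 452), Rational(41, 2634)) = Rational(-155359, 595284)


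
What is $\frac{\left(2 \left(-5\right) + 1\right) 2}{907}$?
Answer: $- \frac{18}{907} \approx -0.019846$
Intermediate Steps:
$\frac{\left(2 \left(-5\right) + 1\right) 2}{907} = \left(-10 + 1\right) 2 \cdot \frac{1}{907} = \left(-9\right) 2 \cdot \frac{1}{907} = \left(-18\right) \frac{1}{907} = - \frac{18}{907}$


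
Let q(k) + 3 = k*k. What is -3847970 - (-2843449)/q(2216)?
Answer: -18896042580961/4910653 ≈ -3.8480e+6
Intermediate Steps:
q(k) = -3 + k**2 (q(k) = -3 + k*k = -3 + k**2)
-3847970 - (-2843449)/q(2216) = -3847970 - (-2843449)/(-3 + 2216**2) = -3847970 - (-2843449)/(-3 + 4910656) = -3847970 - (-2843449)/4910653 = -3847970 - 1*(-2843449/4910653) = -3847970 + 2843449/4910653 = -18896042580961/4910653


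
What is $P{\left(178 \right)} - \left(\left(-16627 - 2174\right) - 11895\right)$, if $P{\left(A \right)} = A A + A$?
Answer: $62558$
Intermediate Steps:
$P{\left(A \right)} = A + A^{2}$ ($P{\left(A \right)} = A^{2} + A = A + A^{2}$)
$P{\left(178 \right)} - \left(\left(-16627 - 2174\right) - 11895\right) = 178 \left(1 + 178\right) - \left(\left(-16627 - 2174\right) - 11895\right) = 178 \cdot 179 - \left(-18801 - 11895\right) = 31862 - -30696 = 31862 + 30696 = 62558$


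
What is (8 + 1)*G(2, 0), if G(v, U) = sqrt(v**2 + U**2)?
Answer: 18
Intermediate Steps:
G(v, U) = sqrt(U**2 + v**2)
(8 + 1)*G(2, 0) = (8 + 1)*sqrt(0**2 + 2**2) = 9*sqrt(0 + 4) = 9*sqrt(4) = 9*2 = 18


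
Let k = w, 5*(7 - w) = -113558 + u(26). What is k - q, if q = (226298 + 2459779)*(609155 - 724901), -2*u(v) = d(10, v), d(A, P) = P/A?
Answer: 15545134558043/50 ≈ 3.1090e+11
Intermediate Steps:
u(v) = -v/20 (u(v) = -v/(2*10) = -v/20)
w = 1135943/50 (w = 7 - (-113558 - 1/20*26)/5 = 7 - (-113558 - 13/10)/5 = 7 - 1/5*(-1135593/10) = 7 + 1135593/50 = 1135943/50 ≈ 22719.)
k = 1135943/50 ≈ 22719.
q = -310902668442 (q = 2686077*(-115746) = -310902668442)
k - q = 1135943/50 - 1*(-310902668442) = 1135943/50 + 310902668442 = 15545134558043/50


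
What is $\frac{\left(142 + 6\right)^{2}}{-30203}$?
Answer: $- \frac{21904}{30203} \approx -0.72523$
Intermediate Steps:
$\frac{\left(142 + 6\right)^{2}}{-30203} = 148^{2} \left(- \frac{1}{30203}\right) = 21904 \left(- \frac{1}{30203}\right) = - \frac{21904}{30203}$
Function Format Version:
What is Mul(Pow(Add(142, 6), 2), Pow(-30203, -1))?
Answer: Rational(-21904, 30203) ≈ -0.72523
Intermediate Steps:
Mul(Pow(Add(142, 6), 2), Pow(-30203, -1)) = Mul(Pow(148, 2), Rational(-1, 30203)) = Mul(21904, Rational(-1, 30203)) = Rational(-21904, 30203)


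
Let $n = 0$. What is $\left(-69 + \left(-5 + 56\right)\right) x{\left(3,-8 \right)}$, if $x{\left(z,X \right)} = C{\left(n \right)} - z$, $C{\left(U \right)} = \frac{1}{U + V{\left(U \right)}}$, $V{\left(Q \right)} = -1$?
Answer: $72$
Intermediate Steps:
$C{\left(U \right)} = \frac{1}{-1 + U}$ ($C{\left(U \right)} = \frac{1}{U - 1} = \frac{1}{-1 + U}$)
$x{\left(z,X \right)} = -1 - z$ ($x{\left(z,X \right)} = \frac{1}{-1 + 0} - z = \frac{1}{-1} - z = -1 - z$)
$\left(-69 + \left(-5 + 56\right)\right) x{\left(3,-8 \right)} = \left(-69 + \left(-5 + 56\right)\right) \left(-1 - 3\right) = \left(-69 + 51\right) \left(-1 - 3\right) = \left(-18\right) \left(-4\right) = 72$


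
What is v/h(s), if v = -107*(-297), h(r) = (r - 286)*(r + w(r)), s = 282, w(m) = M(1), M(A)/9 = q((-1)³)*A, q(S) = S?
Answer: -10593/364 ≈ -29.102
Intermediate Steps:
M(A) = -9*A (M(A) = 9*((-1)³*A) = 9*(-A) = -9*A)
w(m) = -9 (w(m) = -9*1 = -9)
h(r) = (-286 + r)*(-9 + r) (h(r) = (r - 286)*(r - 9) = (-286 + r)*(-9 + r))
v = 31779
v/h(s) = 31779/(2574 + 282² - 295*282) = 31779/(2574 + 79524 - 83190) = 31779/(-1092) = 31779*(-1/1092) = -10593/364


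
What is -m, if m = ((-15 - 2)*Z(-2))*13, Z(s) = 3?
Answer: 663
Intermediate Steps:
m = -663 (m = ((-15 - 2)*3)*13 = -17*3*13 = -51*13 = -663)
-m = -1*(-663) = 663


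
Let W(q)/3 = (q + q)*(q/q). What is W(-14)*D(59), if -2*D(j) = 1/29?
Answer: 42/29 ≈ 1.4483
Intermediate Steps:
D(j) = -1/58 (D(j) = -1/2/29 = -1/2*1/29 = -1/58)
W(q) = 6*q (W(q) = 3*((q + q)*(q/q)) = 3*((2*q)*1) = 3*(2*q) = 6*q)
W(-14)*D(59) = (6*(-14))*(-1/58) = -84*(-1/58) = 42/29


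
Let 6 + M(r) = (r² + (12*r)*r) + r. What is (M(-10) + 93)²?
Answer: 1896129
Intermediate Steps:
M(r) = -6 + r + 13*r² (M(r) = -6 + ((r² + (12*r)*r) + r) = -6 + ((r² + 12*r²) + r) = -6 + (13*r² + r) = -6 + (r + 13*r²) = -6 + r + 13*r²)
(M(-10) + 93)² = ((-6 - 10 + 13*(-10)²) + 93)² = ((-6 - 10 + 13*100) + 93)² = ((-6 - 10 + 1300) + 93)² = (1284 + 93)² = 1377² = 1896129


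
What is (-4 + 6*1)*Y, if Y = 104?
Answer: 208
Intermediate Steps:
(-4 + 6*1)*Y = (-4 + 6*1)*104 = (-4 + 6)*104 = 2*104 = 208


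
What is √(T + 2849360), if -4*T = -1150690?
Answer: √12548130/2 ≈ 1771.2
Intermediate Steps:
T = 575345/2 (T = -¼*(-1150690) = 575345/2 ≈ 2.8767e+5)
√(T + 2849360) = √(575345/2 + 2849360) = √(6274065/2) = √12548130/2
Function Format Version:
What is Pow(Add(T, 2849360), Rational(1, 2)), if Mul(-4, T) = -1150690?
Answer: Mul(Rational(1, 2), Pow(12548130, Rational(1, 2))) ≈ 1771.2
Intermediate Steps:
T = Rational(575345, 2) (T = Mul(Rational(-1, 4), -1150690) = Rational(575345, 2) ≈ 2.8767e+5)
Pow(Add(T, 2849360), Rational(1, 2)) = Pow(Add(Rational(575345, 2), 2849360), Rational(1, 2)) = Pow(Rational(6274065, 2), Rational(1, 2)) = Mul(Rational(1, 2), Pow(12548130, Rational(1, 2)))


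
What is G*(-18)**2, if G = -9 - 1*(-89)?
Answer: 25920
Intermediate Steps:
G = 80 (G = -9 + 89 = 80)
G*(-18)**2 = 80*(-18)**2 = 80*324 = 25920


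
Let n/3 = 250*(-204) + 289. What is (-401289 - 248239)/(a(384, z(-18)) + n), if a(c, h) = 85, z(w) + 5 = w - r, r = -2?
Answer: 81191/19006 ≈ 4.2719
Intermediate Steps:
z(w) = -3 + w (z(w) = -5 + (w - 1*(-2)) = -5 + (w + 2) = -5 + (2 + w) = -3 + w)
n = -152133 (n = 3*(250*(-204) + 289) = 3*(-51000 + 289) = 3*(-50711) = -152133)
(-401289 - 248239)/(a(384, z(-18)) + n) = (-401289 - 248239)/(85 - 152133) = -649528/(-152048) = -649528*(-1/152048) = 81191/19006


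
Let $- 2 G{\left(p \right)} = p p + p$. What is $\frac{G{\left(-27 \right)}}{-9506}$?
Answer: $\frac{351}{9506} \approx 0.036924$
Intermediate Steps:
$G{\left(p \right)} = - \frac{p}{2} - \frac{p^{2}}{2}$ ($G{\left(p \right)} = - \frac{p p + p}{2} = - \frac{p^{2} + p}{2} = - \frac{p + p^{2}}{2} = - \frac{p}{2} - \frac{p^{2}}{2}$)
$\frac{G{\left(-27 \right)}}{-9506} = \frac{\left(- \frac{1}{2}\right) \left(-27\right) \left(1 - 27\right)}{-9506} = \left(- \frac{1}{2}\right) \left(-27\right) \left(-26\right) \left(- \frac{1}{9506}\right) = \left(-351\right) \left(- \frac{1}{9506}\right) = \frac{351}{9506}$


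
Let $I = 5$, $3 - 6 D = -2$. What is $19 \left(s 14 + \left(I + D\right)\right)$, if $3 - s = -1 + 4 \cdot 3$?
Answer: $- \frac{12103}{6} \approx -2017.2$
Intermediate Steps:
$D = \frac{5}{6}$ ($D = \frac{1}{2} - - \frac{1}{3} = \frac{1}{2} + \frac{1}{3} = \frac{5}{6} \approx 0.83333$)
$s = -8$ ($s = 3 - \left(-1 + 4 \cdot 3\right) = 3 - \left(-1 + 12\right) = 3 - 11 = -8$)
$19 \left(s 14 + \left(I + D\right)\right) = 19 \left(\left(-8\right) 14 + \left(5 + \frac{5}{6}\right)\right) = 19 \left(-112 + \frac{35}{6}\right) = 19 \left(- \frac{637}{6}\right) = - \frac{12103}{6}$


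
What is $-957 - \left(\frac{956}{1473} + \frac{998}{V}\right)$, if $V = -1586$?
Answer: $- \frac{1117884254}{1168089} \approx -957.02$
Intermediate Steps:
$-957 - \left(\frac{956}{1473} + \frac{998}{V}\right) = -957 - \left(\frac{956}{1473} + \frac{998}{-1586}\right) = -957 - \left(956 \cdot \frac{1}{1473} + 998 \left(- \frac{1}{1586}\right)\right) = -957 - \left(\frac{956}{1473} - \frac{499}{793}\right) = -957 - \frac{23081}{1168089} = - \frac{1117884254}{1168089}$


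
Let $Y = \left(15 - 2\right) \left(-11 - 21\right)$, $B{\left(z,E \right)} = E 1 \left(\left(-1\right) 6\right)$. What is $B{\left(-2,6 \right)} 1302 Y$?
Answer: $19498752$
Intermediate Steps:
$B{\left(z,E \right)} = - 6 E$ ($B{\left(z,E \right)} = E \left(-6\right) = - 6 E$)
$Y = -416$ ($Y = 13 \left(-32\right) = -416$)
$B{\left(-2,6 \right)} 1302 Y = \left(-6\right) 6 \cdot 1302 \left(-416\right) = \left(-36\right) \left(-541632\right) = 19498752$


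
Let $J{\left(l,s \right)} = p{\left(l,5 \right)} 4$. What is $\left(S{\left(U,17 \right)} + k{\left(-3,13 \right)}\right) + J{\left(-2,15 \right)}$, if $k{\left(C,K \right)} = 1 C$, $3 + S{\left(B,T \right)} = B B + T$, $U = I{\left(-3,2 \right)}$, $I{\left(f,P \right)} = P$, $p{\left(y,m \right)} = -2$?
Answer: $7$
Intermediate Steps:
$J{\left(l,s \right)} = -8$ ($J{\left(l,s \right)} = \left(-2\right) 4 = -8$)
$U = 2$
$S{\left(B,T \right)} = -3 + T + B^{2}$ ($S{\left(B,T \right)} = -3 + \left(B B + T\right) = -3 + \left(B^{2} + T\right) = -3 + \left(T + B^{2}\right) = -3 + T + B^{2}$)
$k{\left(C,K \right)} = C$
$\left(S{\left(U,17 \right)} + k{\left(-3,13 \right)}\right) + J{\left(-2,15 \right)} = \left(\left(-3 + 17 + 2^{2}\right) - 3\right) - 8 = \left(\left(-3 + 17 + 4\right) - 3\right) - 8 = \left(18 - 3\right) - 8 = 15 - 8 = 7$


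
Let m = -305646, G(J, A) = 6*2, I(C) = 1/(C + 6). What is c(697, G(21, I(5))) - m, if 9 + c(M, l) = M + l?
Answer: 306346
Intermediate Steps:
I(C) = 1/(6 + C)
G(J, A) = 12
c(M, l) = -9 + M + l (c(M, l) = -9 + (M + l) = -9 + M + l)
c(697, G(21, I(5))) - m = (-9 + 697 + 12) - 1*(-305646) = 700 + 305646 = 306346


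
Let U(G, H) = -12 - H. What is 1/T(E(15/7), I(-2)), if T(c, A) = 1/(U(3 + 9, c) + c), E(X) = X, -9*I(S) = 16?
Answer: -12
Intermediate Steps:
I(S) = -16/9 (I(S) = -1/9*16 = -16/9)
T(c, A) = -1/12 (T(c, A) = 1/((-12 - c) + c) = 1/(-12) = -1/12)
1/T(E(15/7), I(-2)) = 1/(-1/12) = -12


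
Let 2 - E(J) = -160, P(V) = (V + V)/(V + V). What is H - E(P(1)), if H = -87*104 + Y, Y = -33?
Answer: -9243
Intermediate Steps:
P(V) = 1 (P(V) = (2*V)/((2*V)) = (2*V)*(1/(2*V)) = 1)
E(J) = 162 (E(J) = 2 - 1*(-160) = 2 + 160 = 162)
H = -9081 (H = -87*104 - 33 = -9048 - 33 = -9081)
H - E(P(1)) = -9081 - 1*162 = -9081 - 162 = -9243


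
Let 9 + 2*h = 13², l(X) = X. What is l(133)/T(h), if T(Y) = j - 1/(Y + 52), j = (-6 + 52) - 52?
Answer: -17556/793 ≈ -22.139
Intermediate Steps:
h = 80 (h = -9/2 + (½)*13² = -9/2 + (½)*169 = -9/2 + 169/2 = 80)
j = -6 (j = 46 - 52 = -6)
T(Y) = -6 - 1/(52 + Y) (T(Y) = -6 - 1/(Y + 52) = -6 - 1/(52 + Y))
l(133)/T(h) = 133/(((-313 - 6*80)/(52 + 80))) = 133/(((-313 - 480)/132)) = 133/(((1/132)*(-793))) = 133/(-793/132) = 133*(-132/793) = -17556/793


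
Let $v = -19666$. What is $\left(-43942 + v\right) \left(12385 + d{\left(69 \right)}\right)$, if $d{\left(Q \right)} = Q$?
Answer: $-792174032$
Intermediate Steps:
$\left(-43942 + v\right) \left(12385 + d{\left(69 \right)}\right) = \left(-43942 - 19666\right) \left(12385 + 69\right) = \left(-63608\right) 12454 = -792174032$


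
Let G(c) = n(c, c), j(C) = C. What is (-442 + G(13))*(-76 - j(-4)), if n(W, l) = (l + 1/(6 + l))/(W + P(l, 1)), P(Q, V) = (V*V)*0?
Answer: 7842672/247 ≈ 31752.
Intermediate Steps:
P(Q, V) = 0 (P(Q, V) = V²*0 = 0)
n(W, l) = (l + 1/(6 + l))/W (n(W, l) = (l + 1/(6 + l))/(W + 0) = (l + 1/(6 + l))/W)
G(c) = (1 + c² + 6*c)/(c*(6 + c))
(-442 + G(13))*(-76 - j(-4)) = (-442 + (1 + 13² + 6*13)/(13*(6 + 13)))*(-76 - 1*(-4)) = (-442 + (1/13)*(1 + 169 + 78)/19)*(-76 + 4) = (-442 + (1/13)*(1/19)*248)*(-72) = (-442 + 248/247)*(-72) = -108926/247*(-72) = 7842672/247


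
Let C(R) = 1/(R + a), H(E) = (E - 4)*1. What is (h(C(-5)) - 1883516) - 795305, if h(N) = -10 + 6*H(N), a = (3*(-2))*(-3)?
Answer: -34825109/13 ≈ -2.6789e+6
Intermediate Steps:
a = 18 (a = -6*(-3) = 18)
H(E) = -4 + E (H(E) = (-4 + E)*1 = -4 + E)
C(R) = 1/(18 + R) (C(R) = 1/(R + 18) = 1/(18 + R))
h(N) = -34 + 6*N (h(N) = -10 + 6*(-4 + N) = -10 + (-24 + 6*N) = -34 + 6*N)
(h(C(-5)) - 1883516) - 795305 = ((-34 + 6/(18 - 5)) - 1883516) - 795305 = ((-34 + 6/13) - 1883516) - 795305 = (-436/13 - 1883516) - 795305 = -24486144/13 - 795305 = -34825109/13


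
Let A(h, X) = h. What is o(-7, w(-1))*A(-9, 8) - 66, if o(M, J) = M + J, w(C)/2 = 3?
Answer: -57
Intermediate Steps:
w(C) = 6 (w(C) = 2*3 = 6)
o(M, J) = J + M
o(-7, w(-1))*A(-9, 8) - 66 = (6 - 7)*(-9) - 66 = -1*(-9) - 66 = 9 - 66 = -57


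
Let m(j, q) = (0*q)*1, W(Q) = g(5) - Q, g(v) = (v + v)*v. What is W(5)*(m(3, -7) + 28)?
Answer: 1260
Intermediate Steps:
g(v) = 2*v² (g(v) = (2*v)*v = 2*v²)
W(Q) = 50 - Q (W(Q) = 2*5² - Q = 2*25 - Q = 50 - Q)
m(j, q) = 0 (m(j, q) = 0*1 = 0)
W(5)*(m(3, -7) + 28) = (50 - 1*5)*(0 + 28) = (50 - 5)*28 = 45*28 = 1260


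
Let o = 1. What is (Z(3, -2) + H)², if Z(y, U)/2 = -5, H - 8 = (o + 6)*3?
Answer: 361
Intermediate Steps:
H = 29 (H = 8 + (1 + 6)*3 = 8 + 7*3 = 8 + 21 = 29)
Z(y, U) = -10 (Z(y, U) = 2*(-5) = -10)
(Z(3, -2) + H)² = (-10 + 29)² = 19² = 361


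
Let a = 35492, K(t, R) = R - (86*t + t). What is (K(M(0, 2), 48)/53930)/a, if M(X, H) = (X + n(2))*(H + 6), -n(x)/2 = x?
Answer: 354/239260445 ≈ 1.4796e-6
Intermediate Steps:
n(x) = -2*x
M(X, H) = (-4 + X)*(6 + H) (M(X, H) = (X - 2*2)*(H + 6) = (X - 4)*(6 + H) = (-4 + X)*(6 + H))
K(t, R) = R - 87*t
(K(M(0, 2), 48)/53930)/a = ((48 - 87*(-24 - 4*2 + 6*0 + 2*0))/53930)/35492 = ((48 - 87*(-24 - 8 + 0 + 0))*(1/53930))*(1/35492) = ((48 - 87*(-32))*(1/53930))*(1/35492) = ((48 + 2784)*(1/53930))*(1/35492) = (2832*(1/53930))*(1/35492) = (1416/26965)*(1/35492) = 354/239260445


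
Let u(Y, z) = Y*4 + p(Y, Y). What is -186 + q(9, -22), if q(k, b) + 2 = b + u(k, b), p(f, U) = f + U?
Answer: -156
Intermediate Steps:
p(f, U) = U + f
u(Y, z) = 6*Y (u(Y, z) = Y*4 + (Y + Y) = 4*Y + 2*Y = 6*Y)
q(k, b) = -2 + b + 6*k (q(k, b) = -2 + (b + 6*k) = -2 + b + 6*k)
-186 + q(9, -22) = -186 + (-2 - 22 + 6*9) = -186 + (-2 - 22 + 54) = -186 + 30 = -156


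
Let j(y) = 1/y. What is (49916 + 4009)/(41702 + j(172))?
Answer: 618340/478183 ≈ 1.2931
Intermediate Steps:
(49916 + 4009)/(41702 + j(172)) = (49916 + 4009)/(41702 + 1/172) = 53925/(41702 + 1/172) = 53925/(7172745/172) = 53925*(172/7172745) = 618340/478183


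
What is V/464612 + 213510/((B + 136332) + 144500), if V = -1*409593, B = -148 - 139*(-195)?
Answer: -26868911757/143002462868 ≈ -0.18789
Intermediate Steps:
B = 26957 (B = -148 + 27105 = 26957)
V = -409593
V/464612 + 213510/((B + 136332) + 144500) = -409593/464612 + 213510/((26957 + 136332) + 144500) = -409593*1/464612 + 213510/(163289 + 144500) = -409593/464612 + 213510/307789 = -26868911757/143002462868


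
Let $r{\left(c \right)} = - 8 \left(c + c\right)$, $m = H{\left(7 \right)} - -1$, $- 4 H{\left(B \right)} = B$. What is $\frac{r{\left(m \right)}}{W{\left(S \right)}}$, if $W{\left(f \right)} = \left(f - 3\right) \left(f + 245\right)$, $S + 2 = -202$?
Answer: $- \frac{4}{2829} \approx -0.0014139$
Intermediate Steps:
$S = -204$ ($S = -2 - 202 = -204$)
$H{\left(B \right)} = - \frac{B}{4}$
$m = - \frac{3}{4}$ ($m = \left(- \frac{1}{4}\right) 7 - -1 = - \frac{7}{4} + 1 = - \frac{3}{4} \approx -0.75$)
$W{\left(f \right)} = \left(-3 + f\right) \left(245 + f\right)$
$r{\left(c \right)} = - 16 c$ ($r{\left(c \right)} = - 8 \cdot 2 c = - 16 c$)
$\frac{r{\left(m \right)}}{W{\left(S \right)}} = \frac{\left(-16\right) \left(- \frac{3}{4}\right)}{-735 + \left(-204\right)^{2} + 242 \left(-204\right)} = \frac{12}{-735 + 41616 - 49368} = \frac{12}{-8487} = 12 \left(- \frac{1}{8487}\right) = - \frac{4}{2829}$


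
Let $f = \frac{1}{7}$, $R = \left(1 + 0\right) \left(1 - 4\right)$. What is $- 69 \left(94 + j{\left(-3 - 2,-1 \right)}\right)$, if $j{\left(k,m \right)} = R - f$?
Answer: $- \frac{43884}{7} \approx -6269.1$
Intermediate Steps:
$R = -3$ ($R = 1 \left(-3\right) = -3$)
$f = \frac{1}{7} \approx 0.14286$
$j{\left(k,m \right)} = - \frac{22}{7}$ ($j{\left(k,m \right)} = -3 - \frac{1}{7} = - \frac{22}{7}$)
$- 69 \left(94 + j{\left(-3 - 2,-1 \right)}\right) = - 69 \left(94 - \frac{22}{7}\right) = \left(-69\right) \frac{636}{7} = - \frac{43884}{7}$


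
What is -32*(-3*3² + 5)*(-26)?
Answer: -18304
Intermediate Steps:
-32*(-3*3² + 5)*(-26) = -32*(-3*9 + 5)*(-26) = -32*(-27 + 5)*(-26) = -32*(-22)*(-26) = 704*(-26) = -18304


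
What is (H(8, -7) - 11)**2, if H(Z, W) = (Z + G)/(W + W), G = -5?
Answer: 24649/196 ≈ 125.76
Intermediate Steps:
H(Z, W) = (-5 + Z)/(2*W) (H(Z, W) = (Z - 5)/(W + W) = (-5 + Z)/((2*W)) = (-5 + Z)*(1/(2*W)) = (-5 + Z)/(2*W))
(H(8, -7) - 11)**2 = ((1/2)*(-5 + 8)/(-7) - 11)**2 = ((1/2)*(-1/7)*3 - 11)**2 = (-3/14 - 11)**2 = (-157/14)**2 = 24649/196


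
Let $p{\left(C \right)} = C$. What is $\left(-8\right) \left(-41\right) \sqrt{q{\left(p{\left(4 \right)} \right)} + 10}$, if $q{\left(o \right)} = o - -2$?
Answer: $1312$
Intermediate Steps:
$q{\left(o \right)} = 2 + o$ ($q{\left(o \right)} = o + 2 = 2 + o$)
$\left(-8\right) \left(-41\right) \sqrt{q{\left(p{\left(4 \right)} \right)} + 10} = \left(-8\right) \left(-41\right) \sqrt{\left(2 + 4\right) + 10} = 328 \sqrt{6 + 10} = 328 \sqrt{16} = 328 \cdot 4 = 1312$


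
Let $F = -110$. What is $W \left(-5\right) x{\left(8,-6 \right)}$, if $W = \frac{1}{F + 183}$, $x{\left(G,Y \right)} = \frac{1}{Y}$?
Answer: $\frac{5}{438} \approx 0.011416$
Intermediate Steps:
$W = \frac{1}{73}$ ($W = \frac{1}{-110 + 183} = \frac{1}{73} \approx 0.013699$)
$W \left(-5\right) x{\left(8,-6 \right)} = \frac{\frac{1}{73} \left(-5\right)}{-6} = \left(- \frac{5}{73}\right) \left(- \frac{1}{6}\right) = \frac{5}{438}$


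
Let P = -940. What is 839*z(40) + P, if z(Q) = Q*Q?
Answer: 1341460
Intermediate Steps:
z(Q) = Q²
839*z(40) + P = 839*40² - 940 = 839*1600 - 940 = 1342400 - 940 = 1341460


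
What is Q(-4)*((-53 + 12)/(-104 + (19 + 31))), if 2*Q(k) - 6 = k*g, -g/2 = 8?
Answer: 1435/54 ≈ 26.574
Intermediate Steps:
g = -16 (g = -2*8 = -16)
Q(k) = 3 - 8*k (Q(k) = 3 + (k*(-16))/2 = 3 + (-16*k)/2 = 3 - 8*k)
Q(-4)*((-53 + 12)/(-104 + (19 + 31))) = (3 - 8*(-4))*((-53 + 12)/(-104 + (19 + 31))) = (3 + 32)*(-41/(-104 + 50)) = 35*(-41/(-54)) = 35*(-41*(-1/54)) = 35*(41/54) = 1435/54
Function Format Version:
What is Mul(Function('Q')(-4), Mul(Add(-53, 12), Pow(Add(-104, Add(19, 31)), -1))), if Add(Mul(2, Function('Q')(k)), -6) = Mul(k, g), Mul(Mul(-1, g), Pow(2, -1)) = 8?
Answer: Rational(1435, 54) ≈ 26.574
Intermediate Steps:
g = -16 (g = Mul(-2, 8) = -16)
Function('Q')(k) = Add(3, Mul(-8, k)) (Function('Q')(k) = Add(3, Mul(Rational(1, 2), Mul(k, -16))) = Add(3, Mul(Rational(1, 2), Mul(-16, k))) = Add(3, Mul(-8, k)))
Mul(Function('Q')(-4), Mul(Add(-53, 12), Pow(Add(-104, Add(19, 31)), -1))) = Mul(Add(3, Mul(-8, -4)), Mul(Add(-53, 12), Pow(Add(-104, Add(19, 31)), -1))) = Mul(Add(3, 32), Mul(-41, Pow(Add(-104, 50), -1))) = Mul(35, Mul(-41, Pow(-54, -1))) = Mul(35, Mul(-41, Rational(-1, 54))) = Mul(35, Rational(41, 54)) = Rational(1435, 54)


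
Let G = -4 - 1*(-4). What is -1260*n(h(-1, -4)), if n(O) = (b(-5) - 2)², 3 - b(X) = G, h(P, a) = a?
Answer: -1260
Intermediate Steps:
G = 0 (G = -4 + 4 = 0)
b(X) = 3 (b(X) = 3 - 1*0 = 3 + 0 = 3)
n(O) = 1 (n(O) = (3 - 2)² = 1² = 1)
-1260*n(h(-1, -4)) = -1260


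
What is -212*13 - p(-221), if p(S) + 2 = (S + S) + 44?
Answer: -2356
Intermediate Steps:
p(S) = 42 + 2*S (p(S) = -2 + ((S + S) + 44) = -2 + (2*S + 44) = -2 + (44 + 2*S) = 42 + 2*S)
-212*13 - p(-221) = -212*13 - (42 + 2*(-221)) = -2756 - (42 - 442) = -2756 - 1*(-400) = -2756 + 400 = -2356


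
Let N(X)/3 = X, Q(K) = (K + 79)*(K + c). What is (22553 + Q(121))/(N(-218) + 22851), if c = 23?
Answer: 51353/22197 ≈ 2.3135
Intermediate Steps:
Q(K) = (23 + K)*(79 + K) (Q(K) = (K + 79)*(K + 23) = (79 + K)*(23 + K) = (23 + K)*(79 + K))
N(X) = 3*X
(22553 + Q(121))/(N(-218) + 22851) = (22553 + (1817 + 121**2 + 102*121))/(3*(-218) + 22851) = (22553 + (1817 + 14641 + 12342))/(-654 + 22851) = (22553 + 28800)/22197 = 51353*(1/22197) = 51353/22197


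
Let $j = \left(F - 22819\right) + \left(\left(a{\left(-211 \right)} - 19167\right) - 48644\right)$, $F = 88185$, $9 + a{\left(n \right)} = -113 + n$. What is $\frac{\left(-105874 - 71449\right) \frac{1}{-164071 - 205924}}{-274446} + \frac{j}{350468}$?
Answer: $- \frac{35268799942778}{4448474893332045} \approx -0.0079283$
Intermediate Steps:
$a{\left(n \right)} = -122 + n$ ($a{\left(n \right)} = -9 + \left(-113 + n\right) = -122 + n$)
$j = -2778$ ($j = \left(88185 - 22819\right) - 68144 = 65366 - 68144 = -2778$)
$\frac{\left(-105874 - 71449\right) \frac{1}{-164071 - 205924}}{-274446} + \frac{j}{350468} = \frac{\left(-105874 - 71449\right) \frac{1}{-164071 - 205924}}{-274446} - \frac{2778}{350468} = - \frac{177323}{-369995} \left(- \frac{1}{274446}\right) - \frac{1389}{175234} = \left(-177323\right) \left(- \frac{1}{369995}\right) \left(- \frac{1}{274446}\right) - \frac{1389}{175234} = \frac{177323}{369995} \left(- \frac{1}{274446}\right) - \frac{1389}{175234} = - \frac{177323}{101543647770} - \frac{1389}{175234} = - \frac{35268799942778}{4448474893332045}$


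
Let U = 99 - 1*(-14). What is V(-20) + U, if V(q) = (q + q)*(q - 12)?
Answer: 1393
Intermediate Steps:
V(q) = 2*q*(-12 + q) (V(q) = (2*q)*(-12 + q) = 2*q*(-12 + q))
U = 113 (U = 99 + 14 = 113)
V(-20) + U = 2*(-20)*(-12 - 20) + 113 = 2*(-20)*(-32) + 113 = 1280 + 113 = 1393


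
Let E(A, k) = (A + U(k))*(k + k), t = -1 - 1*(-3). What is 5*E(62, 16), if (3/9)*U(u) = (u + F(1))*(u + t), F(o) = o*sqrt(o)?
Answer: 156800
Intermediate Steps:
t = 2 (t = -1 + 3 = 2)
F(o) = o**(3/2)
U(u) = 3*(1 + u)*(2 + u) (U(u) = 3*((u + 1**(3/2))*(u + 2)) = 3*((u + 1)*(2 + u)) = 3*((1 + u)*(2 + u)) = 3*(1 + u)*(2 + u))
E(A, k) = 2*k*(6 + A + 3*k**2 + 9*k) (E(A, k) = (A + (6 + 3*k**2 + 9*k))*(k + k) = (6 + A + 3*k**2 + 9*k)*(2*k) = 2*k*(6 + A + 3*k**2 + 9*k))
5*E(62, 16) = 5*(2*16*(6 + 62 + 3*16**2 + 9*16)) = 5*(2*16*(6 + 62 + 3*256 + 144)) = 5*(2*16*(6 + 62 + 768 + 144)) = 5*(2*16*980) = 5*31360 = 156800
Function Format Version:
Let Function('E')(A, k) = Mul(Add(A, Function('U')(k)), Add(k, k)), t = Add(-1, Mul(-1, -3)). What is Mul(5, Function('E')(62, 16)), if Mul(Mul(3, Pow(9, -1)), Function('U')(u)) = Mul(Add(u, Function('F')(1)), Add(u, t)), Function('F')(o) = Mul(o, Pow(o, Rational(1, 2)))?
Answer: 156800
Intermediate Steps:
t = 2 (t = Add(-1, 3) = 2)
Function('F')(o) = Pow(o, Rational(3, 2))
Function('U')(u) = Mul(3, Add(1, u), Add(2, u)) (Function('U')(u) = Mul(3, Mul(Add(u, Pow(1, Rational(3, 2))), Add(u, 2))) = Mul(3, Mul(Add(u, 1), Add(2, u))) = Mul(3, Mul(Add(1, u), Add(2, u))) = Mul(3, Add(1, u), Add(2, u)))
Function('E')(A, k) = Mul(2, k, Add(6, A, Mul(3, Pow(k, 2)), Mul(9, k))) (Function('E')(A, k) = Mul(Add(A, Add(6, Mul(3, Pow(k, 2)), Mul(9, k))), Add(k, k)) = Mul(Add(6, A, Mul(3, Pow(k, 2)), Mul(9, k)), Mul(2, k)) = Mul(2, k, Add(6, A, Mul(3, Pow(k, 2)), Mul(9, k))))
Mul(5, Function('E')(62, 16)) = Mul(5, Mul(2, 16, Add(6, 62, Mul(3, Pow(16, 2)), Mul(9, 16)))) = Mul(5, Mul(2, 16, Add(6, 62, Mul(3, 256), 144))) = Mul(5, Mul(2, 16, Add(6, 62, 768, 144))) = Mul(5, Mul(2, 16, 980)) = Mul(5, 31360) = 156800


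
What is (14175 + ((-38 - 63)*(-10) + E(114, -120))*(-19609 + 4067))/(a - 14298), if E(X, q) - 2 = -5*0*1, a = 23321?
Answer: -15714329/9023 ≈ -1741.6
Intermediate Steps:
E(X, q) = 2 (E(X, q) = 2 - 5*0*1 = 2 + 0*1 = 2 + 0 = 2)
(14175 + ((-38 - 63)*(-10) + E(114, -120))*(-19609 + 4067))/(a - 14298) = (14175 + ((-38 - 63)*(-10) + 2)*(-19609 + 4067))/(23321 - 14298) = (14175 + (-101*(-10) + 2)*(-15542))/9023 = (14175 + (1010 + 2)*(-15542))*(1/9023) = (14175 + 1012*(-15542))*(1/9023) = (14175 - 15728504)*(1/9023) = -15714329*1/9023 = -15714329/9023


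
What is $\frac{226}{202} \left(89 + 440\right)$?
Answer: $\frac{59777}{101} \approx 591.85$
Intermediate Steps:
$\frac{226}{202} \left(89 + 440\right) = 226 \cdot \frac{1}{202} \cdot 529 = \frac{113}{101} \cdot 529 = \frac{59777}{101}$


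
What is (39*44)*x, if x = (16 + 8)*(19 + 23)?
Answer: 1729728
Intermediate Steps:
x = 1008 (x = 24*42 = 1008)
(39*44)*x = (39*44)*1008 = 1716*1008 = 1729728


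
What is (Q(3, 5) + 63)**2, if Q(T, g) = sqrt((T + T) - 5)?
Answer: 4096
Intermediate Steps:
Q(T, g) = sqrt(-5 + 2*T) (Q(T, g) = sqrt(2*T - 5) = sqrt(-5 + 2*T))
(Q(3, 5) + 63)**2 = (sqrt(-5 + 2*3) + 63)**2 = (sqrt(-5 + 6) + 63)**2 = (sqrt(1) + 63)**2 = (1 + 63)**2 = 64**2 = 4096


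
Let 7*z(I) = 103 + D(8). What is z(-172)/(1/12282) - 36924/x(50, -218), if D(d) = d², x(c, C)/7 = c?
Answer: 51258888/175 ≈ 2.9291e+5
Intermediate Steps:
x(c, C) = 7*c
z(I) = 167/7 (z(I) = (103 + 8²)/7 = (103 + 64)/7 = (⅐)*167 = 167/7)
z(-172)/(1/12282) - 36924/x(50, -218) = 167/(7*(1/12282)) - 36924/(7*50) = 167/(7*(1/12282)) - 36924/350 = (167/7)*12282 - 36924*1/350 = 2051094/7 - 18462/175 = 51258888/175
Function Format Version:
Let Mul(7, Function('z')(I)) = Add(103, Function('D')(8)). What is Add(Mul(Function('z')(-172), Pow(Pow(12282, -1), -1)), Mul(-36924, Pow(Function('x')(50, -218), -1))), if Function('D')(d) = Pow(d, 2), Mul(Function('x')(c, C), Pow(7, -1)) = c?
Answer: Rational(51258888, 175) ≈ 2.9291e+5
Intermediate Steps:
Function('x')(c, C) = Mul(7, c)
Function('z')(I) = Rational(167, 7) (Function('z')(I) = Mul(Rational(1, 7), Add(103, Pow(8, 2))) = Mul(Rational(1, 7), Add(103, 64)) = Mul(Rational(1, 7), 167) = Rational(167, 7))
Add(Mul(Function('z')(-172), Pow(Pow(12282, -1), -1)), Mul(-36924, Pow(Function('x')(50, -218), -1))) = Add(Mul(Rational(167, 7), Pow(Pow(12282, -1), -1)), Mul(-36924, Pow(Mul(7, 50), -1))) = Add(Mul(Rational(167, 7), Pow(Rational(1, 12282), -1)), Mul(-36924, Pow(350, -1))) = Add(Mul(Rational(167, 7), 12282), Mul(-36924, Rational(1, 350))) = Add(Rational(2051094, 7), Rational(-18462, 175)) = Rational(51258888, 175)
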